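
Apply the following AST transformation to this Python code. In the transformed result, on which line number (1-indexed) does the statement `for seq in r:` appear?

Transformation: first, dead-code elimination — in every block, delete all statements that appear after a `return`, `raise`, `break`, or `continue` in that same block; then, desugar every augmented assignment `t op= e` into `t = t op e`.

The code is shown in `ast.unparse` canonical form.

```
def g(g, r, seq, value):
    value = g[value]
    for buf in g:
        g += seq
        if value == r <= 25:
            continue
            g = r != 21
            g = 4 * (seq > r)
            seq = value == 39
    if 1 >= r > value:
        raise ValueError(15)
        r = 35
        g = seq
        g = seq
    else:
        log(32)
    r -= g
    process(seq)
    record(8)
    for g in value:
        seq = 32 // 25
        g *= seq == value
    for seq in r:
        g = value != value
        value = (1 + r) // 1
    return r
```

Transformed code:
def g(g, r, seq, value):
    value = g[value]
    for buf in g:
        g = g + seq
        if value == r <= 25:
            continue
    if 1 >= r > value:
        raise ValueError(15)
    else:
        log(32)
    r = r - g
    process(seq)
    record(8)
    for g in value:
        seq = 32 // 25
        g = g * (seq == value)
    for seq in r:
        g = value != value
        value = (1 + r) // 1
    return r

17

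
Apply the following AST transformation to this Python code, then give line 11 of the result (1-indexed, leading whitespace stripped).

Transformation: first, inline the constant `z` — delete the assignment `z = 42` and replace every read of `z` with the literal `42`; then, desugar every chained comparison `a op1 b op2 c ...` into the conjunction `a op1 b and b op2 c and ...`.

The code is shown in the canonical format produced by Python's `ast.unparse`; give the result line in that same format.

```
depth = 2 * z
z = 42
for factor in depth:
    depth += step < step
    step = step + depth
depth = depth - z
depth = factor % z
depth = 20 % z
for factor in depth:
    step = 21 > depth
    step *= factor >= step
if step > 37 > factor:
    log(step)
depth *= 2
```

if step > 37 and 37 > factor:

Transformed code:
depth = 2 * 42
for factor in depth:
    depth += step < step
    step = step + depth
depth = depth - 42
depth = factor % 42
depth = 20 % 42
for factor in depth:
    step = 21 > depth
    step *= factor >= step
if step > 37 and 37 > factor:
    log(step)
depth *= 2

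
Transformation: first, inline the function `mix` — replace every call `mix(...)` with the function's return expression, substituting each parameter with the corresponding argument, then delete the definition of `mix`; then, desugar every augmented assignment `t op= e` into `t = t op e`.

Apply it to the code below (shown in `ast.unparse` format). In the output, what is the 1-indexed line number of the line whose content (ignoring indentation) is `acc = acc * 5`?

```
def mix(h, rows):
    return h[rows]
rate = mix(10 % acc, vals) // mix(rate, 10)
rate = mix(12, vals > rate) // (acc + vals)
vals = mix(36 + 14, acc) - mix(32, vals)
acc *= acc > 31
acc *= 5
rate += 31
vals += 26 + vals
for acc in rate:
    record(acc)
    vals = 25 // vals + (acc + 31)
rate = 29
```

Transformed code:
rate = (10 % acc)[vals] // rate[10]
rate = 12[vals > rate] // (acc + vals)
vals = (36 + 14)[acc] - 32[vals]
acc = acc * (acc > 31)
acc = acc * 5
rate = rate + 31
vals = vals + (26 + vals)
for acc in rate:
    record(acc)
    vals = 25 // vals + (acc + 31)
rate = 29

5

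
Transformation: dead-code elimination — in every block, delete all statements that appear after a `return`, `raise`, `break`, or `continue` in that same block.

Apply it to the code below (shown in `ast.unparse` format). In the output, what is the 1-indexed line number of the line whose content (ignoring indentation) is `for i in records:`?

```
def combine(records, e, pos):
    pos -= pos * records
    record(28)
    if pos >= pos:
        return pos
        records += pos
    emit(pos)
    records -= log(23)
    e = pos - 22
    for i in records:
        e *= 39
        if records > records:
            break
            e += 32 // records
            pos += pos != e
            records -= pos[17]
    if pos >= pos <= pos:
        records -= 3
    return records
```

Transformed code:
def combine(records, e, pos):
    pos -= pos * records
    record(28)
    if pos >= pos:
        return pos
    emit(pos)
    records -= log(23)
    e = pos - 22
    for i in records:
        e *= 39
        if records > records:
            break
    if pos >= pos <= pos:
        records -= 3
    return records

9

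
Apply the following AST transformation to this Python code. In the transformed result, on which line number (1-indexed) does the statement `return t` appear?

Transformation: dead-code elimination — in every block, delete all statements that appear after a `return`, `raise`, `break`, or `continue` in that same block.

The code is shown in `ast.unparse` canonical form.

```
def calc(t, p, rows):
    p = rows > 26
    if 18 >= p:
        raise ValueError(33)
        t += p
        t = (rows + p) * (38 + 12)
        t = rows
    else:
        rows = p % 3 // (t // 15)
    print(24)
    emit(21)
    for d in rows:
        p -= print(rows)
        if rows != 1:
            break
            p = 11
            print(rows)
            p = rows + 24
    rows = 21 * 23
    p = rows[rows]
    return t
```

15

Transformed code:
def calc(t, p, rows):
    p = rows > 26
    if 18 >= p:
        raise ValueError(33)
    else:
        rows = p % 3 // (t // 15)
    print(24)
    emit(21)
    for d in rows:
        p -= print(rows)
        if rows != 1:
            break
    rows = 21 * 23
    p = rows[rows]
    return t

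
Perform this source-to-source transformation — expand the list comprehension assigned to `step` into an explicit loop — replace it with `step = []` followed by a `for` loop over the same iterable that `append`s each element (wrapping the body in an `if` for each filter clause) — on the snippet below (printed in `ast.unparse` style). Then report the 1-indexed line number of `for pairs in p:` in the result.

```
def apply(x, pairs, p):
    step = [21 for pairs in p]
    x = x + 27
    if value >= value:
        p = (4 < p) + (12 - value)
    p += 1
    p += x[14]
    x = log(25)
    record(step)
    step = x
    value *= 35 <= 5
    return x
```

3

Transformed code:
def apply(x, pairs, p):
    step = []
    for pairs in p:
        step.append(21)
    x = x + 27
    if value >= value:
        p = (4 < p) + (12 - value)
    p += 1
    p += x[14]
    x = log(25)
    record(step)
    step = x
    value *= 35 <= 5
    return x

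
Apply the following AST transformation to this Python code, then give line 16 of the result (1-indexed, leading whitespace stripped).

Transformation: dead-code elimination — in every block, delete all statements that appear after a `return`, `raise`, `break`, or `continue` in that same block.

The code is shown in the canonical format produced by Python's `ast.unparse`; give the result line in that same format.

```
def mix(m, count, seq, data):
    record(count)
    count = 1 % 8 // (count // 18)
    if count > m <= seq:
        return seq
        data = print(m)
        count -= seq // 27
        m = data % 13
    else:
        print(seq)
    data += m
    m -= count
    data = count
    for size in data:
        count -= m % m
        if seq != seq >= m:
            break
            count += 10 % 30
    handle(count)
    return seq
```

Transformed code:
def mix(m, count, seq, data):
    record(count)
    count = 1 % 8 // (count // 18)
    if count > m <= seq:
        return seq
    else:
        print(seq)
    data += m
    m -= count
    data = count
    for size in data:
        count -= m % m
        if seq != seq >= m:
            break
    handle(count)
    return seq

return seq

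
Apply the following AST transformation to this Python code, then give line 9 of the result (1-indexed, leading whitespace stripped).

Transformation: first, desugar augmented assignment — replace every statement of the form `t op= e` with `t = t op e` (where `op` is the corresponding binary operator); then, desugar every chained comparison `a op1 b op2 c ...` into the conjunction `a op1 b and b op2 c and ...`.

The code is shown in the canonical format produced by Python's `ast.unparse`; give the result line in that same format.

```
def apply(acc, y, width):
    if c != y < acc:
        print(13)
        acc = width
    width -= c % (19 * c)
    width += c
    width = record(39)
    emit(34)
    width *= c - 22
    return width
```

Transformed code:
def apply(acc, y, width):
    if c != y and y < acc:
        print(13)
        acc = width
    width = width - c % (19 * c)
    width = width + c
    width = record(39)
    emit(34)
    width = width * (c - 22)
    return width

width = width * (c - 22)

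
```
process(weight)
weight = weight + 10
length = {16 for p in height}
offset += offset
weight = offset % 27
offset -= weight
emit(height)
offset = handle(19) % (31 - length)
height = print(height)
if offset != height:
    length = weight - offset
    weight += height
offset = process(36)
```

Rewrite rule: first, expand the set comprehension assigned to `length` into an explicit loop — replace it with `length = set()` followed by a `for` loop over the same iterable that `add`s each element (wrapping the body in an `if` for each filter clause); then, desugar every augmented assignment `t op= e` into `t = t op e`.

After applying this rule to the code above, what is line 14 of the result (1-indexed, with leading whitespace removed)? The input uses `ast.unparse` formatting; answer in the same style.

Transformed code:
process(weight)
weight = weight + 10
length = set()
for p in height:
    length.add(16)
offset = offset + offset
weight = offset % 27
offset = offset - weight
emit(height)
offset = handle(19) % (31 - length)
height = print(height)
if offset != height:
    length = weight - offset
    weight = weight + height
offset = process(36)

weight = weight + height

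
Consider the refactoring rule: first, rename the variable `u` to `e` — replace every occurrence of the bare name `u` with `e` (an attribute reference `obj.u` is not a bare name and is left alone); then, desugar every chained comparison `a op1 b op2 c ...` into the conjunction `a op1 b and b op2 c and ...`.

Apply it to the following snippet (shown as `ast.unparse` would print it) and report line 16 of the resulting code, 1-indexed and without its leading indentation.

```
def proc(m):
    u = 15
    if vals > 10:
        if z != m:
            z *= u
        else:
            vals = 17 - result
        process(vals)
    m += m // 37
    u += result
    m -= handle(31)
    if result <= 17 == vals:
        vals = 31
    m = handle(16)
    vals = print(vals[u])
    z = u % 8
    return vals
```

Transformed code:
def proc(m):
    e = 15
    if vals > 10:
        if z != m:
            z *= e
        else:
            vals = 17 - result
        process(vals)
    m += m // 37
    e += result
    m -= handle(31)
    if result <= 17 and 17 == vals:
        vals = 31
    m = handle(16)
    vals = print(vals[e])
    z = e % 8
    return vals

z = e % 8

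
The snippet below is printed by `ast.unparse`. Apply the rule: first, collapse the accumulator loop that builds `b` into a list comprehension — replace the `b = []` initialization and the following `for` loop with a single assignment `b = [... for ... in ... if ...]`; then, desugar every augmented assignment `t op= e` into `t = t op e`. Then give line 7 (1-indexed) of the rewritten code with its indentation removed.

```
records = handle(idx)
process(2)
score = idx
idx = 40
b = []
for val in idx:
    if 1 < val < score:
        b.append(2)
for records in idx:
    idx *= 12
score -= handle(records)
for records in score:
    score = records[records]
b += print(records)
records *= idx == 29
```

Transformed code:
records = handle(idx)
process(2)
score = idx
idx = 40
b = [2 for val in idx if 1 < val < score]
for records in idx:
    idx = idx * 12
score = score - handle(records)
for records in score:
    score = records[records]
b = b + print(records)
records = records * (idx == 29)

idx = idx * 12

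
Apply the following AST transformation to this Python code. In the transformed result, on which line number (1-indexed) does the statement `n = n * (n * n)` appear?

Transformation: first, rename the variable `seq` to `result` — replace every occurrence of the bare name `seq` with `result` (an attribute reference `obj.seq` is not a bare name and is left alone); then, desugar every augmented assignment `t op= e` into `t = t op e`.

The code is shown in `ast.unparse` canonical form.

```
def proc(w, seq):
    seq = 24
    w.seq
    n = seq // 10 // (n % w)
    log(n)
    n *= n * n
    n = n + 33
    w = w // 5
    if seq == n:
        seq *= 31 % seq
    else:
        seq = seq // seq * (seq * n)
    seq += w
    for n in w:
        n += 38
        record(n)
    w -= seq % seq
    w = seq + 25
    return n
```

Transformed code:
def proc(w, result):
    result = 24
    w.seq
    n = result // 10 // (n % w)
    log(n)
    n = n * (n * n)
    n = n + 33
    w = w // 5
    if result == n:
        result = result * (31 % result)
    else:
        result = result // result * (result * n)
    result = result + w
    for n in w:
        n = n + 38
        record(n)
    w = w - result % result
    w = result + 25
    return n

6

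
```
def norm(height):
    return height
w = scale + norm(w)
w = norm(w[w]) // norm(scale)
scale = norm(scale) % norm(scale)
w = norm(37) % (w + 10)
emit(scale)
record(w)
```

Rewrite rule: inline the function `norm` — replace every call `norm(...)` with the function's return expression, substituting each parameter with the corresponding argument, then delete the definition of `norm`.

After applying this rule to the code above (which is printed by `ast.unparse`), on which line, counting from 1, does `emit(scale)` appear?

5

Transformed code:
w = scale + w
w = w[w] // scale
scale = scale % scale
w = 37 % (w + 10)
emit(scale)
record(w)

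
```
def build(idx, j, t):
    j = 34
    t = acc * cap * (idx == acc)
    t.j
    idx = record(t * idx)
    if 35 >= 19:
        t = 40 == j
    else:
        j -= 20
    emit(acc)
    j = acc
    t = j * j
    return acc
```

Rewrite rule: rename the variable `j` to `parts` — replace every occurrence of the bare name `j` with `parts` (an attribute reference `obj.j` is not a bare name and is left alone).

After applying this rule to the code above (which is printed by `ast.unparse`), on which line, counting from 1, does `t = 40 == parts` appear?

Transformed code:
def build(idx, parts, t):
    parts = 34
    t = acc * cap * (idx == acc)
    t.j
    idx = record(t * idx)
    if 35 >= 19:
        t = 40 == parts
    else:
        parts -= 20
    emit(acc)
    parts = acc
    t = parts * parts
    return acc

7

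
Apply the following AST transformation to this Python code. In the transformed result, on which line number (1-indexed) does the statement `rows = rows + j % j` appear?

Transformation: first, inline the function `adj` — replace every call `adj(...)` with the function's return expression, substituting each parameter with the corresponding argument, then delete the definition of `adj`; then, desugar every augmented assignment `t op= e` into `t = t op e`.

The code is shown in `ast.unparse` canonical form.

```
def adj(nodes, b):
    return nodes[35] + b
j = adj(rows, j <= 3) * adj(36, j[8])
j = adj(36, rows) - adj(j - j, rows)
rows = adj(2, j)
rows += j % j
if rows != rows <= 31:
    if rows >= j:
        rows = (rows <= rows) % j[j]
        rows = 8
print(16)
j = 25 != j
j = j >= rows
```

4

Transformed code:
j = (rows[35] + (j <= 3)) * (36[35] + j[8])
j = 36[35] + rows - ((j - j)[35] + rows)
rows = 2[35] + j
rows = rows + j % j
if rows != rows <= 31:
    if rows >= j:
        rows = (rows <= rows) % j[j]
        rows = 8
print(16)
j = 25 != j
j = j >= rows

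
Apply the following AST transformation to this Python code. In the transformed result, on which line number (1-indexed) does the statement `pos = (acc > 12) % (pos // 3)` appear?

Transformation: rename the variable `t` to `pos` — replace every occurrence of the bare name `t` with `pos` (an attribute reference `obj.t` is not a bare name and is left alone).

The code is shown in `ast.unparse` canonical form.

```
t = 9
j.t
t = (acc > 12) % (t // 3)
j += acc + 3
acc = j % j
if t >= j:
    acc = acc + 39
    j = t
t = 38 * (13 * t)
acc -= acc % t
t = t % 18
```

Transformed code:
pos = 9
j.t
pos = (acc > 12) % (pos // 3)
j += acc + 3
acc = j % j
if pos >= j:
    acc = acc + 39
    j = pos
pos = 38 * (13 * pos)
acc -= acc % pos
pos = pos % 18

3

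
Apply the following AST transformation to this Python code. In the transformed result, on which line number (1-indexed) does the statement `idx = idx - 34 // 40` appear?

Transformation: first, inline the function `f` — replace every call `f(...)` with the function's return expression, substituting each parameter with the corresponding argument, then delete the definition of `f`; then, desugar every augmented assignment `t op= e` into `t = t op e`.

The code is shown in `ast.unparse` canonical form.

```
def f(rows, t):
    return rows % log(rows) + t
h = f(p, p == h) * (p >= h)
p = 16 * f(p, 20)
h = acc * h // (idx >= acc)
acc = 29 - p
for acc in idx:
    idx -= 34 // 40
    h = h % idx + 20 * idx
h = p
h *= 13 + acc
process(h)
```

6

Transformed code:
h = (p % log(p) + (p == h)) * (p >= h)
p = 16 * (p % log(p) + 20)
h = acc * h // (idx >= acc)
acc = 29 - p
for acc in idx:
    idx = idx - 34 // 40
    h = h % idx + 20 * idx
h = p
h = h * (13 + acc)
process(h)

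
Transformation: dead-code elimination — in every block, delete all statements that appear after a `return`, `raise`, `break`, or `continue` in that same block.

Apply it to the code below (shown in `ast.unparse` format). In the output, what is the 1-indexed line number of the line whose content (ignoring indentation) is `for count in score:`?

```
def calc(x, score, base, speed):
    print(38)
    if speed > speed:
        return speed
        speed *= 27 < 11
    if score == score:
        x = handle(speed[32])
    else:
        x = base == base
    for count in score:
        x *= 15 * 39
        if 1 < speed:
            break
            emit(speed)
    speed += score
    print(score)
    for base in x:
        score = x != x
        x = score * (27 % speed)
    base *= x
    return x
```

9

Transformed code:
def calc(x, score, base, speed):
    print(38)
    if speed > speed:
        return speed
    if score == score:
        x = handle(speed[32])
    else:
        x = base == base
    for count in score:
        x *= 15 * 39
        if 1 < speed:
            break
    speed += score
    print(score)
    for base in x:
        score = x != x
        x = score * (27 % speed)
    base *= x
    return x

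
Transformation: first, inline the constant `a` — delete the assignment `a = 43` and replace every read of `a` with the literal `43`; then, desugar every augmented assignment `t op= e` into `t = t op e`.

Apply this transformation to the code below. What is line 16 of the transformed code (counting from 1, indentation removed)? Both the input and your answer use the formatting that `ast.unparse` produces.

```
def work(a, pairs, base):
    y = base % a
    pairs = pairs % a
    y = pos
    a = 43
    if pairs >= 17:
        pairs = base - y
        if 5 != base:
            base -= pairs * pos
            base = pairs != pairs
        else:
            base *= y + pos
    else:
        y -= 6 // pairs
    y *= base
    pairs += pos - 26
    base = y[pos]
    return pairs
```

base = y[pos]

Transformed code:
def work(a, pairs, base):
    y = base % 43
    pairs = pairs % 43
    y = pos
    if pairs >= 17:
        pairs = base - y
        if 5 != base:
            base = base - pairs * pos
            base = pairs != pairs
        else:
            base = base * (y + pos)
    else:
        y = y - 6 // pairs
    y = y * base
    pairs = pairs + (pos - 26)
    base = y[pos]
    return pairs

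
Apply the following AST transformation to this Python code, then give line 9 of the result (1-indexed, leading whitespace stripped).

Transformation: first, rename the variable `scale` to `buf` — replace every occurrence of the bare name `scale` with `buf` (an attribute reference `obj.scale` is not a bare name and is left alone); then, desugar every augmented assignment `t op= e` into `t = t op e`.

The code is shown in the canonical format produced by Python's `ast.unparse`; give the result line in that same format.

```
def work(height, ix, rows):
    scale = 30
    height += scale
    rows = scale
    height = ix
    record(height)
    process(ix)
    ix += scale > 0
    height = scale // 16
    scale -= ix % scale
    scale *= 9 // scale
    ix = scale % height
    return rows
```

height = buf // 16

Transformed code:
def work(height, ix, rows):
    buf = 30
    height = height + buf
    rows = buf
    height = ix
    record(height)
    process(ix)
    ix = ix + (buf > 0)
    height = buf // 16
    buf = buf - ix % buf
    buf = buf * (9 // buf)
    ix = buf % height
    return rows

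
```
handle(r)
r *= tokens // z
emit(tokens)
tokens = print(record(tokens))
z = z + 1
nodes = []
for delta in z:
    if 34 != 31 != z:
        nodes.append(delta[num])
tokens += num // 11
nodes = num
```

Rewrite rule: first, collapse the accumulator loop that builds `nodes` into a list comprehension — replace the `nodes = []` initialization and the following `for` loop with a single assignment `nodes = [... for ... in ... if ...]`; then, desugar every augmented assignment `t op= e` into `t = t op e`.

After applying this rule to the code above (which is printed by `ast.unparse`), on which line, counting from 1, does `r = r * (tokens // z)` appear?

2

Transformed code:
handle(r)
r = r * (tokens // z)
emit(tokens)
tokens = print(record(tokens))
z = z + 1
nodes = [delta[num] for delta in z if 34 != 31 != z]
tokens = tokens + num // 11
nodes = num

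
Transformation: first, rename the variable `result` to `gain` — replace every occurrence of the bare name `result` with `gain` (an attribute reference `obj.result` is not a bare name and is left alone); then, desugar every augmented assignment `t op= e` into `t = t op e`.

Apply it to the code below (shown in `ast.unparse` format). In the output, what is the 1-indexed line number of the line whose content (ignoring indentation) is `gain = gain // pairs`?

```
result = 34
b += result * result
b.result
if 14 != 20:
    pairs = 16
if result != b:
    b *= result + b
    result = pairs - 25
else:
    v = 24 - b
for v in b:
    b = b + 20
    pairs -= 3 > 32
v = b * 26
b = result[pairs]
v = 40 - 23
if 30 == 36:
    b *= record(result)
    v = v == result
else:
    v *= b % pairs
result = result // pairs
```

22

Transformed code:
gain = 34
b = b + gain * gain
b.result
if 14 != 20:
    pairs = 16
if gain != b:
    b = b * (gain + b)
    gain = pairs - 25
else:
    v = 24 - b
for v in b:
    b = b + 20
    pairs = pairs - (3 > 32)
v = b * 26
b = gain[pairs]
v = 40 - 23
if 30 == 36:
    b = b * record(gain)
    v = v == gain
else:
    v = v * (b % pairs)
gain = gain // pairs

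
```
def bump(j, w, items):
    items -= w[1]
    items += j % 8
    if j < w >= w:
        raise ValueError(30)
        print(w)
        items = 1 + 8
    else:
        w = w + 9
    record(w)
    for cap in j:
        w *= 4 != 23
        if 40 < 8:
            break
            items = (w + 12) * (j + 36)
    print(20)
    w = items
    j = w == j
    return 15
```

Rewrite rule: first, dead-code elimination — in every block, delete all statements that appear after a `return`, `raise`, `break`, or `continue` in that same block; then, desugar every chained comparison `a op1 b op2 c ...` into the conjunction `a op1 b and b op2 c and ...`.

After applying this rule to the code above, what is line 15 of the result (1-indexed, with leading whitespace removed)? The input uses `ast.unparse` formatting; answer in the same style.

Transformed code:
def bump(j, w, items):
    items -= w[1]
    items += j % 8
    if j < w and w >= w:
        raise ValueError(30)
    else:
        w = w + 9
    record(w)
    for cap in j:
        w *= 4 != 23
        if 40 < 8:
            break
    print(20)
    w = items
    j = w == j
    return 15

j = w == j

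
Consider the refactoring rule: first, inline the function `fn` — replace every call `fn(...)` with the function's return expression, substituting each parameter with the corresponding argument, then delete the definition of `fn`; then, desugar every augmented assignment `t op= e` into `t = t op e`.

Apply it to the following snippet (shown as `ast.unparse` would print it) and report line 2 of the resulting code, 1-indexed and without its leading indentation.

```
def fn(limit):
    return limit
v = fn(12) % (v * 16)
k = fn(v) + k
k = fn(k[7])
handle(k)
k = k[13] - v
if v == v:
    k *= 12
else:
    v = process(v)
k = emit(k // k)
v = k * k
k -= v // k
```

k = v + k

Transformed code:
v = 12 % (v * 16)
k = v + k
k = k[7]
handle(k)
k = k[13] - v
if v == v:
    k = k * 12
else:
    v = process(v)
k = emit(k // k)
v = k * k
k = k - v // k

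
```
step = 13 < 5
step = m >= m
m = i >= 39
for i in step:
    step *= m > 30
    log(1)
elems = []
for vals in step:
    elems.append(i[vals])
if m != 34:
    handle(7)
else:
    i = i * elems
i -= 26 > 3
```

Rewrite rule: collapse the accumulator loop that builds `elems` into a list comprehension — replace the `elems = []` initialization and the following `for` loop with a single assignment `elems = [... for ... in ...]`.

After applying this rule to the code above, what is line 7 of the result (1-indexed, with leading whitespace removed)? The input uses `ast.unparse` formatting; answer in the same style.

elems = [i[vals] for vals in step]

Transformed code:
step = 13 < 5
step = m >= m
m = i >= 39
for i in step:
    step *= m > 30
    log(1)
elems = [i[vals] for vals in step]
if m != 34:
    handle(7)
else:
    i = i * elems
i -= 26 > 3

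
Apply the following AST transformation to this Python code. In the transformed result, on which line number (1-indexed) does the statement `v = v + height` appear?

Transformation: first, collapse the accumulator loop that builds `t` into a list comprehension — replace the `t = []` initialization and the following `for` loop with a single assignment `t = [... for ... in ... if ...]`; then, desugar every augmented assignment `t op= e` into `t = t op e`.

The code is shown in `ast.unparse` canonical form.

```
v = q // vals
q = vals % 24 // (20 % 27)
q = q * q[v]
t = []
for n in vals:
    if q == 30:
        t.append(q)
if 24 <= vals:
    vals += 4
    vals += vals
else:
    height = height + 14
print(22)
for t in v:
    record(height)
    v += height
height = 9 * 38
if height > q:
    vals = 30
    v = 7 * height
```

13

Transformed code:
v = q // vals
q = vals % 24 // (20 % 27)
q = q * q[v]
t = [q for n in vals if q == 30]
if 24 <= vals:
    vals = vals + 4
    vals = vals + vals
else:
    height = height + 14
print(22)
for t in v:
    record(height)
    v = v + height
height = 9 * 38
if height > q:
    vals = 30
    v = 7 * height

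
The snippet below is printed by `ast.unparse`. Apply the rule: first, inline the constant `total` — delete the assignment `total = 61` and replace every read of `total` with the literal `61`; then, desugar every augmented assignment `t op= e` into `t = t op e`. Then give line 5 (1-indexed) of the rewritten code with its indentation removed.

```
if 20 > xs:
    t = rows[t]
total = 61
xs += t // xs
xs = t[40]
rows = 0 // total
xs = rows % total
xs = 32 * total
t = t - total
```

rows = 0 // 61

Transformed code:
if 20 > xs:
    t = rows[t]
xs = xs + t // xs
xs = t[40]
rows = 0 // 61
xs = rows % 61
xs = 32 * 61
t = t - 61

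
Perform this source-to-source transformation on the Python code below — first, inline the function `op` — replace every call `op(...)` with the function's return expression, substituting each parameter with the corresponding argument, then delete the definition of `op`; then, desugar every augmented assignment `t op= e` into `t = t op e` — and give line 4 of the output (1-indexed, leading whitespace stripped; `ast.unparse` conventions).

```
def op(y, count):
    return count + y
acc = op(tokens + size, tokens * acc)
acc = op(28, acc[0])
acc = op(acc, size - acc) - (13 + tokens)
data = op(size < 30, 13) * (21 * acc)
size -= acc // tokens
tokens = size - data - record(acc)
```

Transformed code:
acc = tokens * acc + (tokens + size)
acc = acc[0] + 28
acc = size - acc + acc - (13 + tokens)
data = (13 + (size < 30)) * (21 * acc)
size = size - acc // tokens
tokens = size - data - record(acc)

data = (13 + (size < 30)) * (21 * acc)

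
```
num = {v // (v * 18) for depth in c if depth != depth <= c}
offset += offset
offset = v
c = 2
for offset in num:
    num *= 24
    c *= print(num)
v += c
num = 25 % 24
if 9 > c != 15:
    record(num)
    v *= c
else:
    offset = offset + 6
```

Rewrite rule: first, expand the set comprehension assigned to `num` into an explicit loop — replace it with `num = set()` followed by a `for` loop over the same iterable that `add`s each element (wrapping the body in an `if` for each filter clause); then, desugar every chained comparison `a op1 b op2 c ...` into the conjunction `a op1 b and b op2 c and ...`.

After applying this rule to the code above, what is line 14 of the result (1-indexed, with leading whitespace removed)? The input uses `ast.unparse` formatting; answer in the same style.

Transformed code:
num = set()
for depth in c:
    if depth != depth and depth <= c:
        num.add(v // (v * 18))
offset += offset
offset = v
c = 2
for offset in num:
    num *= 24
    c *= print(num)
v += c
num = 25 % 24
if 9 > c and c != 15:
    record(num)
    v *= c
else:
    offset = offset + 6

record(num)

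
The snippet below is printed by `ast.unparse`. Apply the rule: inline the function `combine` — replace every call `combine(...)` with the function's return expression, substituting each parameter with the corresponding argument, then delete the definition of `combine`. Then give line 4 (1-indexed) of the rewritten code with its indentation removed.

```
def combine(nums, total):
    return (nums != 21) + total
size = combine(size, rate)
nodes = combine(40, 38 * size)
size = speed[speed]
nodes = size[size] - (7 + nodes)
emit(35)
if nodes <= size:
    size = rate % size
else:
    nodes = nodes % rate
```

nodes = size[size] - (7 + nodes)

Transformed code:
size = (size != 21) + rate
nodes = (40 != 21) + 38 * size
size = speed[speed]
nodes = size[size] - (7 + nodes)
emit(35)
if nodes <= size:
    size = rate % size
else:
    nodes = nodes % rate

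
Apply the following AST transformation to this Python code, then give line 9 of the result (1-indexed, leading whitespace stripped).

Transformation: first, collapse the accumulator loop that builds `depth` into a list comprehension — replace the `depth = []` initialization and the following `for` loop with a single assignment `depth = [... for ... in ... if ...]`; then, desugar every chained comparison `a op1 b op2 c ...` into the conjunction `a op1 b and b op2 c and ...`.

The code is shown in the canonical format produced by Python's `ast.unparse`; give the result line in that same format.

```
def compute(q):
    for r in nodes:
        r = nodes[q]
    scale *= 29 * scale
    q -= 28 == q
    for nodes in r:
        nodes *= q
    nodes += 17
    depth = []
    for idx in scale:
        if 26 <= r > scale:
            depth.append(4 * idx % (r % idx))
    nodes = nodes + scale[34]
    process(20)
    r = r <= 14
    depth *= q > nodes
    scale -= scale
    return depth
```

depth = [4 * idx % (r % idx) for idx in scale if 26 <= r and r > scale]

Transformed code:
def compute(q):
    for r in nodes:
        r = nodes[q]
    scale *= 29 * scale
    q -= 28 == q
    for nodes in r:
        nodes *= q
    nodes += 17
    depth = [4 * idx % (r % idx) for idx in scale if 26 <= r and r > scale]
    nodes = nodes + scale[34]
    process(20)
    r = r <= 14
    depth *= q > nodes
    scale -= scale
    return depth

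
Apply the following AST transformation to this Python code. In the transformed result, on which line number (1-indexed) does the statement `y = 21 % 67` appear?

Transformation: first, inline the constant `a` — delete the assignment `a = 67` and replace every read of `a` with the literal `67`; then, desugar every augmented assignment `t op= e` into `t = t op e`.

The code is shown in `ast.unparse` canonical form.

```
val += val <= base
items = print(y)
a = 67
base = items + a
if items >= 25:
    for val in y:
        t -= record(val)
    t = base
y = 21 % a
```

Transformed code:
val = val + (val <= base)
items = print(y)
base = items + 67
if items >= 25:
    for val in y:
        t = t - record(val)
    t = base
y = 21 % 67

8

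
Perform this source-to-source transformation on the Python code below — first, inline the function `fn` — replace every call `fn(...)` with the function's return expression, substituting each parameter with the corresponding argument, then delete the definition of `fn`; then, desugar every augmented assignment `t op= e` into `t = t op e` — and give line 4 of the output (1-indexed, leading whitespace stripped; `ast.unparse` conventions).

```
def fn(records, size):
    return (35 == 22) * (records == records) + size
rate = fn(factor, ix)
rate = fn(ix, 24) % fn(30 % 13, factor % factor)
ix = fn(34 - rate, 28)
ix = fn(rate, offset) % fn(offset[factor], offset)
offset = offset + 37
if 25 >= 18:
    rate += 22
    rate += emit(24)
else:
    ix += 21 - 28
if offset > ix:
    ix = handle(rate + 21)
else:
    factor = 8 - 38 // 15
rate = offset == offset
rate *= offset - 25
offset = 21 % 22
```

ix = ((35 == 22) * (rate == rate) + offset) % ((35 == 22) * (offset[factor] == offset[factor]) + offset)

Transformed code:
rate = (35 == 22) * (factor == factor) + ix
rate = ((35 == 22) * (ix == ix) + 24) % ((35 == 22) * (30 % 13 == 30 % 13) + factor % factor)
ix = (35 == 22) * (34 - rate == 34 - rate) + 28
ix = ((35 == 22) * (rate == rate) + offset) % ((35 == 22) * (offset[factor] == offset[factor]) + offset)
offset = offset + 37
if 25 >= 18:
    rate = rate + 22
    rate = rate + emit(24)
else:
    ix = ix + (21 - 28)
if offset > ix:
    ix = handle(rate + 21)
else:
    factor = 8 - 38 // 15
rate = offset == offset
rate = rate * (offset - 25)
offset = 21 % 22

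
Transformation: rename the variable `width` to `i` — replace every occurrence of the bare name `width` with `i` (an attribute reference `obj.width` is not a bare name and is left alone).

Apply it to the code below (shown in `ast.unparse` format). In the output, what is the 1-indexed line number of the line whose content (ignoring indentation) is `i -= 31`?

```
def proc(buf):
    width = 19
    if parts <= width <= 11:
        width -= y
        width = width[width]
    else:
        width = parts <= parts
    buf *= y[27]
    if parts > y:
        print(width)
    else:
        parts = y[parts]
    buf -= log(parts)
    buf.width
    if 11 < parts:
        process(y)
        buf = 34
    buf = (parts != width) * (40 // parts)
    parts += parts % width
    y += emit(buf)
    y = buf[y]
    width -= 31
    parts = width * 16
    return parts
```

Transformed code:
def proc(buf):
    i = 19
    if parts <= i <= 11:
        i -= y
        i = i[i]
    else:
        i = parts <= parts
    buf *= y[27]
    if parts > y:
        print(i)
    else:
        parts = y[parts]
    buf -= log(parts)
    buf.width
    if 11 < parts:
        process(y)
        buf = 34
    buf = (parts != i) * (40 // parts)
    parts += parts % i
    y += emit(buf)
    y = buf[y]
    i -= 31
    parts = i * 16
    return parts

22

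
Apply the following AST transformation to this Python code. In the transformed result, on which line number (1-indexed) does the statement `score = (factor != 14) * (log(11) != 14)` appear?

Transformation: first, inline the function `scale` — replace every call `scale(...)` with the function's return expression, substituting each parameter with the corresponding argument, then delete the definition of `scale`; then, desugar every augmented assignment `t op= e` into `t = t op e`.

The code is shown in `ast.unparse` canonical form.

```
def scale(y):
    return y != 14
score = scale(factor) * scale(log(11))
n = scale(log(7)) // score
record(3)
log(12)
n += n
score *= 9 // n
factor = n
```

Transformed code:
score = (factor != 14) * (log(11) != 14)
n = (log(7) != 14) // score
record(3)
log(12)
n = n + n
score = score * (9 // n)
factor = n

1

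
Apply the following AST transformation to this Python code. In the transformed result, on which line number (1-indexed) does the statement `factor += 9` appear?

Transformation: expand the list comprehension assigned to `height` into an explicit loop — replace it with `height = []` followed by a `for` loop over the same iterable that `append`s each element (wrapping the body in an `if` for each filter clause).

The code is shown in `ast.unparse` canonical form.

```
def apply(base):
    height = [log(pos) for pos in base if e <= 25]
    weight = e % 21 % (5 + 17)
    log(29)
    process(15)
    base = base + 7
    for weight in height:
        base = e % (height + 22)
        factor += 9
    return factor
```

Transformed code:
def apply(base):
    height = []
    for pos in base:
        if e <= 25:
            height.append(log(pos))
    weight = e % 21 % (5 + 17)
    log(29)
    process(15)
    base = base + 7
    for weight in height:
        base = e % (height + 22)
        factor += 9
    return factor

12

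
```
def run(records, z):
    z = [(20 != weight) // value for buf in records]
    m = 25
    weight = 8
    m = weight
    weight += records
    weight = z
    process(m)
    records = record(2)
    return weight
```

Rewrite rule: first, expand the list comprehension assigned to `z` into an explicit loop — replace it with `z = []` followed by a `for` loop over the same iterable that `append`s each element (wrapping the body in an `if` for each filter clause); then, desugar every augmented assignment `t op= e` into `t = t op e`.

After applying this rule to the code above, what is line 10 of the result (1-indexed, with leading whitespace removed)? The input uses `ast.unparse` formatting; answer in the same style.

process(m)

Transformed code:
def run(records, z):
    z = []
    for buf in records:
        z.append((20 != weight) // value)
    m = 25
    weight = 8
    m = weight
    weight = weight + records
    weight = z
    process(m)
    records = record(2)
    return weight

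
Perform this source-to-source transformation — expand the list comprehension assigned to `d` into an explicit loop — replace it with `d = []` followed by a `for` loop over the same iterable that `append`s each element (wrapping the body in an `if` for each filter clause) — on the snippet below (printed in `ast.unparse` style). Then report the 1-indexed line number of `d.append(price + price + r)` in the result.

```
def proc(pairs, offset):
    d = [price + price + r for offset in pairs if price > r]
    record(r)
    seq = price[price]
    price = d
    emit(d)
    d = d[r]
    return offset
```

5

Transformed code:
def proc(pairs, offset):
    d = []
    for offset in pairs:
        if price > r:
            d.append(price + price + r)
    record(r)
    seq = price[price]
    price = d
    emit(d)
    d = d[r]
    return offset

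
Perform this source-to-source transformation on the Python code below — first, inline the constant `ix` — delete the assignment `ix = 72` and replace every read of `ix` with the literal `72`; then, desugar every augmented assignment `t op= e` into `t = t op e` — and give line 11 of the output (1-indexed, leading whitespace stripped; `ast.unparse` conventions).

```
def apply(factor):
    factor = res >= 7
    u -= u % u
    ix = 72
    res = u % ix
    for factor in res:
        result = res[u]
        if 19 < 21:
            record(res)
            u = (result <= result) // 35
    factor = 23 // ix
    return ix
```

return 72

Transformed code:
def apply(factor):
    factor = res >= 7
    u = u - u % u
    res = u % 72
    for factor in res:
        result = res[u]
        if 19 < 21:
            record(res)
            u = (result <= result) // 35
    factor = 23 // 72
    return 72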